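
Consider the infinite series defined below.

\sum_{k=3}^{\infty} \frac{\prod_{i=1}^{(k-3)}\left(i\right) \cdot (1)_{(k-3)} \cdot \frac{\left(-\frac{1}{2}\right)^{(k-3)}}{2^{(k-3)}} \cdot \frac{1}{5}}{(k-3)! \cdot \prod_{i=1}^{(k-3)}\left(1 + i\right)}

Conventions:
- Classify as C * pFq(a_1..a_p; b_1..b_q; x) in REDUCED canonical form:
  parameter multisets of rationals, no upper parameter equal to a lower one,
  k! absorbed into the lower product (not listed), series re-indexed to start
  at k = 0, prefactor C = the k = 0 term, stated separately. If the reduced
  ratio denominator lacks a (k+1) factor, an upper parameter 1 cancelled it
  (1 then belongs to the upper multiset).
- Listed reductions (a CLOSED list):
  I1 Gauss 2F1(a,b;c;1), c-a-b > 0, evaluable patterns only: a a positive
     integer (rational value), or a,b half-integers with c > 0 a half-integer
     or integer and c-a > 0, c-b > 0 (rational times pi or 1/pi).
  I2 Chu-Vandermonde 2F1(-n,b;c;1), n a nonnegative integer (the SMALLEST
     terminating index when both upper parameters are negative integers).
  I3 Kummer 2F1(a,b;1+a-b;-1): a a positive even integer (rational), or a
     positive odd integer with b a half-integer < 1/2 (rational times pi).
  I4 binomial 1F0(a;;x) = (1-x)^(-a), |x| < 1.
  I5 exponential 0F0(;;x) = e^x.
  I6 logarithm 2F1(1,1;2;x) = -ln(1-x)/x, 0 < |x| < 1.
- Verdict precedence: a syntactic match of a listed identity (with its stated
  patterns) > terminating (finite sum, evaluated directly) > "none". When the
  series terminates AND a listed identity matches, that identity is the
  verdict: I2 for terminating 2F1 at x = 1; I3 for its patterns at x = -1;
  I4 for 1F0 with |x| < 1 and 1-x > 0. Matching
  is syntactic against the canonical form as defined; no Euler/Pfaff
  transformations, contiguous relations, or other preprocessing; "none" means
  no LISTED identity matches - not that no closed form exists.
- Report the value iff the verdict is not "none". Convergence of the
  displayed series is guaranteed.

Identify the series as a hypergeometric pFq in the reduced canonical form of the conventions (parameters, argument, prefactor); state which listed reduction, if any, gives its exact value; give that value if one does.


Reduced: x = -\frac{1}{4}, 2F1, upper = {1, 1}, lower = {2}, C = \frac{1}{5}. Verdict: this is the logarithmic series (I6) (the logarithm: parameters (1,1;2), x = -\frac{1}{4}). Sum: \frac{4}{5} \cdot \ln\left(\frac{5}{4}\right).

Key observation: from the first term \frac{1}{5}: the running product (C = 1/5, x = -1/4) telescopes to a rising factorial.
Consecutive-term ratio: r(k) = -\frac{1}{4} * (k+1) (k+1) / [(k+2) (k+1)] - rational in k. x = -\frac{1}{4}; t_0 = \frac{1}{5}; negate the roots.


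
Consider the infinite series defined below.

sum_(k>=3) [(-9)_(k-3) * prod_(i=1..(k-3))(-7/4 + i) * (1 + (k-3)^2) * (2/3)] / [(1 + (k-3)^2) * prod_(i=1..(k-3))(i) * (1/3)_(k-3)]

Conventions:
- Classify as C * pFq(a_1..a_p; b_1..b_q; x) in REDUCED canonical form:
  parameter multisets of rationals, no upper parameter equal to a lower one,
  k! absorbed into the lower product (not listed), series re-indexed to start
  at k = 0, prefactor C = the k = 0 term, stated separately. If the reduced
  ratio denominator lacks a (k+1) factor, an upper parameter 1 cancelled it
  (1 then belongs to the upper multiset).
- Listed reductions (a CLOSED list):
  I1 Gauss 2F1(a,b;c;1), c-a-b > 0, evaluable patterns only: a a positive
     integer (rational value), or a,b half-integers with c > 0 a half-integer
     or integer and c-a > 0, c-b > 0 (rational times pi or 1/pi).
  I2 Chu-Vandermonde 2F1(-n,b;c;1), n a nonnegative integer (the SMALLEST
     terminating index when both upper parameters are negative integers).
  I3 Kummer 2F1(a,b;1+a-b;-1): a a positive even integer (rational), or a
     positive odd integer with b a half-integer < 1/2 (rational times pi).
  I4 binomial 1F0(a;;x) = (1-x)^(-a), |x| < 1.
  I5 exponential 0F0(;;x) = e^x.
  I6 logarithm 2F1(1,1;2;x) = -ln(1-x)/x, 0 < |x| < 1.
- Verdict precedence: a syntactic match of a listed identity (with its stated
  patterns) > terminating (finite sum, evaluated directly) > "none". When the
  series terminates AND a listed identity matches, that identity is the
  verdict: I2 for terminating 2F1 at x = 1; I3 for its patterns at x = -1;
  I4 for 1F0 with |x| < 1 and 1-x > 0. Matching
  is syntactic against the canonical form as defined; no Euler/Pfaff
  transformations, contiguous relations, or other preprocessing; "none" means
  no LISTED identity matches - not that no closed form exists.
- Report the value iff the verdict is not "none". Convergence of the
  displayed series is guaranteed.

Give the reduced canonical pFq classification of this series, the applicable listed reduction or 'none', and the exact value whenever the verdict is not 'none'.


Prefactor 2/3, argument 1: 2F1 with upper {-9, -3/4} over lower {1/3}. Verdict (x = 1): Chu-Vandermonde (I2) applies (terminating 2F1 at x = 1 with n = 9, b = -3/4, c = 1/3). Its exact value is 207300148307/21038628864.

First insight: with t_0 = 2/3, the running product (C = 2/3) telescopes to a rising factorial.
Ratio: r(k) = 1 * (k-9) (k-3/4) / [(k+1/3) (k+1)] ; factor over Q: parameters, x = 1, and C = 2/3.


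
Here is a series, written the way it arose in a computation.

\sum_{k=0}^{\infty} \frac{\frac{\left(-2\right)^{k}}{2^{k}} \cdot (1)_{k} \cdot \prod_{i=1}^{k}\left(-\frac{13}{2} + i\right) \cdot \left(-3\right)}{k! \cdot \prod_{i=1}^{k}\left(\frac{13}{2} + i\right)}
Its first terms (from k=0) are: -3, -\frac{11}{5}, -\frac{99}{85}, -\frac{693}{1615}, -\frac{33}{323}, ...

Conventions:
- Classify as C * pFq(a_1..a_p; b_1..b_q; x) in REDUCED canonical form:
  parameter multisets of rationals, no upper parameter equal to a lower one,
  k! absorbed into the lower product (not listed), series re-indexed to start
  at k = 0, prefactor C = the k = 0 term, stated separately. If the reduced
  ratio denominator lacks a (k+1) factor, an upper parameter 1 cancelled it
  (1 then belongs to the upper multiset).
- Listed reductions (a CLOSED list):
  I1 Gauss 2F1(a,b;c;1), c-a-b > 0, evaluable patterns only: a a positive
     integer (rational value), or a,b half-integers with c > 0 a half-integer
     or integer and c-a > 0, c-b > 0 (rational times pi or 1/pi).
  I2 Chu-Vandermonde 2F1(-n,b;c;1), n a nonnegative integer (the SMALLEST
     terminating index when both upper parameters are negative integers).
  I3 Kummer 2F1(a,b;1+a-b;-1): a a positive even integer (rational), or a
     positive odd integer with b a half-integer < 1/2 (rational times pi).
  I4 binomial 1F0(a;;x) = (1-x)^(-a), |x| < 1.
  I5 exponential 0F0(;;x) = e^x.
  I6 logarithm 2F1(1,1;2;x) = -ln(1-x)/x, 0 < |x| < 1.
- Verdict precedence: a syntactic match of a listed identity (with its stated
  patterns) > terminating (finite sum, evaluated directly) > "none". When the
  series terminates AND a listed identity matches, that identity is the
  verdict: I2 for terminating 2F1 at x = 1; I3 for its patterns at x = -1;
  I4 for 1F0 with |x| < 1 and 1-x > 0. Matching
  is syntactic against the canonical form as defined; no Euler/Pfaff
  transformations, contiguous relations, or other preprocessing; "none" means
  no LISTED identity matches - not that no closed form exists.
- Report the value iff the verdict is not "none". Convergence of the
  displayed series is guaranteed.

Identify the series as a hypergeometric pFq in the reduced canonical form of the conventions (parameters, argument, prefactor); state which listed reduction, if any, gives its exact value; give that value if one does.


Canonical form: C = -3 times 2F1 with upper {-\frac{11}{2}, 1}, lower {\frac{15}{2}}, x = -1. Verdict: Kummer's theorem (I3) matches (x = -1; c = \frac{15}{2} equals 1+a-b for upper {-\frac{11}{2}, 1}: listed pattern). Exact value: \left(-\frac{9009}{4096}\right) \cdot \pi.

Key observation: x = -1 and the running product (prefactor -3) telescopes to a rising factorial.
Ratio: r(k) = -1 * (k-\frac{11}{2}) (k+1) / [(k+\frac{15}{2}) (k+1)] - rational in k. x = -1; t_0 = -3; negate the roots.


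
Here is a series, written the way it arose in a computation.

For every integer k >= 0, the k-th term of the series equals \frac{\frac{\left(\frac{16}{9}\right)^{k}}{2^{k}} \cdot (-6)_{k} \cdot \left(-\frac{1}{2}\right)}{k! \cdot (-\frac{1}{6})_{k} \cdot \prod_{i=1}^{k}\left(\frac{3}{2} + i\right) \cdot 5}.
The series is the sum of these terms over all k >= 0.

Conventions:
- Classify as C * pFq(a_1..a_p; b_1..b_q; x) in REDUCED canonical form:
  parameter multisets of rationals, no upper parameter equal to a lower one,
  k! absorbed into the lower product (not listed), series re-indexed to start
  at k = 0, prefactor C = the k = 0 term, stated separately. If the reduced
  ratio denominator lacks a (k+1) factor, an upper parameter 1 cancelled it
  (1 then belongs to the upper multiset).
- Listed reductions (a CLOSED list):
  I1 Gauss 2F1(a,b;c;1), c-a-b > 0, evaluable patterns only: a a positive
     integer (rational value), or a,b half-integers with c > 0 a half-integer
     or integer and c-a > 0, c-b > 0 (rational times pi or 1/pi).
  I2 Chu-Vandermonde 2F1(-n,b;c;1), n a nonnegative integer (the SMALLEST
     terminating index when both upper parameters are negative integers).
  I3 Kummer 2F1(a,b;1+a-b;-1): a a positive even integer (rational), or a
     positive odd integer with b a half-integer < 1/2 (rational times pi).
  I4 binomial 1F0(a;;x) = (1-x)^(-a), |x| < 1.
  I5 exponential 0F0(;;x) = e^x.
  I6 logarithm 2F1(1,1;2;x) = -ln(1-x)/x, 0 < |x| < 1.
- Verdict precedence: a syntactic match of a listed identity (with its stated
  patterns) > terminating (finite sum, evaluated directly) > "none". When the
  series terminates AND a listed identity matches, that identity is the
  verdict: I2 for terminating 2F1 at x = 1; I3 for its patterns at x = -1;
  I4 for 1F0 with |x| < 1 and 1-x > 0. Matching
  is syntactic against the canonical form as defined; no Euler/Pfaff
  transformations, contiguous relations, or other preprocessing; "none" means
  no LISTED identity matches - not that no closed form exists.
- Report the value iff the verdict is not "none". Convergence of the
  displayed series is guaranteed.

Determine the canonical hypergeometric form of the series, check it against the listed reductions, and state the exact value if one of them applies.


x = \frac{8}{9} here; the reduced form reads 1F2, upper {-6}, lower {-\frac{1}{6}, \frac{5}{2}}, C = -\frac{1}{10}. Verdict: terminating. (-6)_k vanishes past k = 6, leaving a 7-term sum, computed directly. Value: -\frac{1655599595952311}{3071869934883750}.

Key observation: x = \frac{8}{9} and the two k-th powers (C = -1/10, x = 8/9) combine into one argument.
Consecutive-term ratio: r(k) = \frac{8}{9} * (k-6) / [(k-\frac{1}{6}) (k+\frac{5}{2}) (k+1)] - rational; roots negated = parameters, x = \frac{8}{9}, C = -\frac{1}{10}.


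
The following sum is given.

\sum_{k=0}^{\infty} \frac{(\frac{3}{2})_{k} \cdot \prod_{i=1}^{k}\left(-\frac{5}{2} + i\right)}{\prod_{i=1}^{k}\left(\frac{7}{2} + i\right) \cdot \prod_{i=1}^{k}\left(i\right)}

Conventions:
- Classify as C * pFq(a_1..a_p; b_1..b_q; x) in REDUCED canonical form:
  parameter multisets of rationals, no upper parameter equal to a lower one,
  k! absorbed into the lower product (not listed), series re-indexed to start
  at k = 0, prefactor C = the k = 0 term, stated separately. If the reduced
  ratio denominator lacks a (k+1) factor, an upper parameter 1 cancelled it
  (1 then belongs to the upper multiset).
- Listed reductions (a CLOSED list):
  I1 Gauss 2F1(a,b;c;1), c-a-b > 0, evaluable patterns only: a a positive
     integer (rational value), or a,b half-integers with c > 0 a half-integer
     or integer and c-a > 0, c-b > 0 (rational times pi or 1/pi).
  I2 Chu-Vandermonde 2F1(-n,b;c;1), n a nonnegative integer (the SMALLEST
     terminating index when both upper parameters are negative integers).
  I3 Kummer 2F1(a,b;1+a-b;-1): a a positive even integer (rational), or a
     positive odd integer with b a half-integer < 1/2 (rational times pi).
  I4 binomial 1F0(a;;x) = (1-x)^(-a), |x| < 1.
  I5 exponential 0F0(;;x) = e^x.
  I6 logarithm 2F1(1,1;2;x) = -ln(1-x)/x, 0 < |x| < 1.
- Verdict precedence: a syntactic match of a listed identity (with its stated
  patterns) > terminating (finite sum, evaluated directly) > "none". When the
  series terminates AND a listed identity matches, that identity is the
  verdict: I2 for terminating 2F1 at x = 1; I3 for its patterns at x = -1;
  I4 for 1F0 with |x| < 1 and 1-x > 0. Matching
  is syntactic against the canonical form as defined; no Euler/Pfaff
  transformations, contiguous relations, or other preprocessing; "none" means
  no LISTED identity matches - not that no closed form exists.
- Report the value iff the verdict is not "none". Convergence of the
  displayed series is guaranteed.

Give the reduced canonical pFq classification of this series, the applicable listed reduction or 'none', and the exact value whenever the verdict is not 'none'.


Key observation: x = 1 and the lower running product (prefactor 1) is a rising factorial.
Term ratio: r(k) = 1 * (k-\frac{3}{2}) (k+\frac{3}{2}) / [(k+\frac{9}{2}) (k+1)] ; factor over Q: parameters, x = 1, and C = 1.

Canonical form: C = 1 times 2F1 with upper {-\frac{3}{2}, \frac{3}{2}}, lower {\frac{9}{2}}, x = 1. Verdict: the half-integer Gauss pattern (I1) applies (x = 1; upper {-\frac{3}{2}, \frac{3}{2}} half-integers, c = \frac{9}{2} in the evaluable pattern). Its exact value is \frac{735}{4096} \cdot \pi.


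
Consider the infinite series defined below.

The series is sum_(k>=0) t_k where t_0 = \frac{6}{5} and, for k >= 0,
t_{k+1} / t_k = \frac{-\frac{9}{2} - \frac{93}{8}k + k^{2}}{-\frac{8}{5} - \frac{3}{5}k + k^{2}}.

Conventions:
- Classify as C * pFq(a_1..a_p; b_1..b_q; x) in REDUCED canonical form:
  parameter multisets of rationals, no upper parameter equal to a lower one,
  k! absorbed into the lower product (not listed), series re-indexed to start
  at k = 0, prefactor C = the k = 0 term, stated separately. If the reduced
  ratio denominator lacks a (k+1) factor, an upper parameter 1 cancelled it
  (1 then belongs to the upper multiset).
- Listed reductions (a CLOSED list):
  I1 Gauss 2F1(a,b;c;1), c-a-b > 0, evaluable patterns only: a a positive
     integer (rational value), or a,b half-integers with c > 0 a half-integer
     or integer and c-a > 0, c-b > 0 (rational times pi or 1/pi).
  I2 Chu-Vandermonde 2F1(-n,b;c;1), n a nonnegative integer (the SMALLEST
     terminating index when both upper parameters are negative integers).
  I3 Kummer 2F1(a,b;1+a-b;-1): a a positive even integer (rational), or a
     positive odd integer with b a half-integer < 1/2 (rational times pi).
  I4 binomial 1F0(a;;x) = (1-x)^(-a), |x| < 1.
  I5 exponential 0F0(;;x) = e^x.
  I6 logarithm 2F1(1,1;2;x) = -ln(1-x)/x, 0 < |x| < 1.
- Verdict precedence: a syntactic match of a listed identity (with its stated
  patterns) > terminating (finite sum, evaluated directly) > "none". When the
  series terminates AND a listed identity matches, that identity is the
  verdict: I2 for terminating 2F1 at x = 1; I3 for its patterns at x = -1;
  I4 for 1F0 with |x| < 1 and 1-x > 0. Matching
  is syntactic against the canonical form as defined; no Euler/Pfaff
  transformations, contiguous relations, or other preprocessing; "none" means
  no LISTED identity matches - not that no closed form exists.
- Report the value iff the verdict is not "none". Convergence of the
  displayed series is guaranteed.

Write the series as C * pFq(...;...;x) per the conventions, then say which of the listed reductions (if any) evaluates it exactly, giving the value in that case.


With C = \frac{6}{5}: the canonical form is 2F1(-12, \frac{3}{8}; -\frac{8}{5}; 1). Verdict at x = 1: the Chu-Vandermonde identity I2 matches (terminating 2F1 at x = 1 with n = 12, b = 3/8, c = -\frac{8}{5}). Value: \frac{16803760217147088471}{291243565777399316480}.

The tell: t_0 being \frac{6}{5}, roots of the ratio polynomials (C = 6/5, x = 1) are the negated parameters.
Step ratio: r(k) = 1 * (k-12) (k+\frac{3}{8}) / [(k-\frac{8}{5}) (k+1)] - rational; roots negated = parameters, x = 1, C = \frac{6}{5}.


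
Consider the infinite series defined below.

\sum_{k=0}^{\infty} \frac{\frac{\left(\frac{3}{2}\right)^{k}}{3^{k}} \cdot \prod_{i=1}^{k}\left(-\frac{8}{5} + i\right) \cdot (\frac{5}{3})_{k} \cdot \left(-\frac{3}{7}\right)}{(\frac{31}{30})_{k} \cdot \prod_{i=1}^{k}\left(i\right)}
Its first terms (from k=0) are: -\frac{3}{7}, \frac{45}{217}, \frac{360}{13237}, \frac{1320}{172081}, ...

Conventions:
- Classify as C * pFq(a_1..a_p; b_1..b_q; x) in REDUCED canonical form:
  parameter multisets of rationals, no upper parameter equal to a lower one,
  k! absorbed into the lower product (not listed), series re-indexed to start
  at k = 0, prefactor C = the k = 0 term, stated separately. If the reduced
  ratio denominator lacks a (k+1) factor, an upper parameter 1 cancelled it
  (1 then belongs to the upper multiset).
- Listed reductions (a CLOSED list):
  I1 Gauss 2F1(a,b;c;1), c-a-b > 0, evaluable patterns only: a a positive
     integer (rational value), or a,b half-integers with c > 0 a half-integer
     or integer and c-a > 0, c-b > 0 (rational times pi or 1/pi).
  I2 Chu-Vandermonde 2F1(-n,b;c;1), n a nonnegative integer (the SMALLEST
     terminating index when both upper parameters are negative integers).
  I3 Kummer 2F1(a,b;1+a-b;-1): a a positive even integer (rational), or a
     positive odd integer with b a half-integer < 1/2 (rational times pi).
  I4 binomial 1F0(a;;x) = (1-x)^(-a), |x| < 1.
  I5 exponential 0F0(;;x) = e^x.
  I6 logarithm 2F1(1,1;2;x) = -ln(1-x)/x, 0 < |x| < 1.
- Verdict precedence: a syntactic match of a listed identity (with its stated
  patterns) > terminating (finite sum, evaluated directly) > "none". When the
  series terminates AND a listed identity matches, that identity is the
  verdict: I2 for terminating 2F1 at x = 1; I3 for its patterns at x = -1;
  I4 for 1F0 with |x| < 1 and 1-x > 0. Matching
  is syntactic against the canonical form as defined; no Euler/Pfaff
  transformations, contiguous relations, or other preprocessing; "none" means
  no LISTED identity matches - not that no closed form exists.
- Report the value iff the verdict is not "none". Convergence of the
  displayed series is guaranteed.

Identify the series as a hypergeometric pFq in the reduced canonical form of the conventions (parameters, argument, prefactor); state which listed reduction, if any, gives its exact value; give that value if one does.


The tell: with t_0 = -\frac{3}{7}, the two k-th powers (C = -3/7, x = 1/2) combine into one argument.
Ratio: r(k) = \frac{1}{2} * (k-\frac{3}{5}) (k+\frac{5}{3}) / [(k+\frac{31}{30}) (k+1)] - rational; roots negated = parameters, x = \frac{1}{2}, C = -\frac{3}{7}.

This is -\frac{3}{7} * 2F1(-\frac{3}{5}, \frac{5}{3}; \frac{31}{30}; \frac{1}{2}) in reduced canonical form. Verdict: no listed reduction: x = \frac{1}{2} and upper {-\frac{3}{5}, \frac{5}{3}} fail every I1-I6 pattern.


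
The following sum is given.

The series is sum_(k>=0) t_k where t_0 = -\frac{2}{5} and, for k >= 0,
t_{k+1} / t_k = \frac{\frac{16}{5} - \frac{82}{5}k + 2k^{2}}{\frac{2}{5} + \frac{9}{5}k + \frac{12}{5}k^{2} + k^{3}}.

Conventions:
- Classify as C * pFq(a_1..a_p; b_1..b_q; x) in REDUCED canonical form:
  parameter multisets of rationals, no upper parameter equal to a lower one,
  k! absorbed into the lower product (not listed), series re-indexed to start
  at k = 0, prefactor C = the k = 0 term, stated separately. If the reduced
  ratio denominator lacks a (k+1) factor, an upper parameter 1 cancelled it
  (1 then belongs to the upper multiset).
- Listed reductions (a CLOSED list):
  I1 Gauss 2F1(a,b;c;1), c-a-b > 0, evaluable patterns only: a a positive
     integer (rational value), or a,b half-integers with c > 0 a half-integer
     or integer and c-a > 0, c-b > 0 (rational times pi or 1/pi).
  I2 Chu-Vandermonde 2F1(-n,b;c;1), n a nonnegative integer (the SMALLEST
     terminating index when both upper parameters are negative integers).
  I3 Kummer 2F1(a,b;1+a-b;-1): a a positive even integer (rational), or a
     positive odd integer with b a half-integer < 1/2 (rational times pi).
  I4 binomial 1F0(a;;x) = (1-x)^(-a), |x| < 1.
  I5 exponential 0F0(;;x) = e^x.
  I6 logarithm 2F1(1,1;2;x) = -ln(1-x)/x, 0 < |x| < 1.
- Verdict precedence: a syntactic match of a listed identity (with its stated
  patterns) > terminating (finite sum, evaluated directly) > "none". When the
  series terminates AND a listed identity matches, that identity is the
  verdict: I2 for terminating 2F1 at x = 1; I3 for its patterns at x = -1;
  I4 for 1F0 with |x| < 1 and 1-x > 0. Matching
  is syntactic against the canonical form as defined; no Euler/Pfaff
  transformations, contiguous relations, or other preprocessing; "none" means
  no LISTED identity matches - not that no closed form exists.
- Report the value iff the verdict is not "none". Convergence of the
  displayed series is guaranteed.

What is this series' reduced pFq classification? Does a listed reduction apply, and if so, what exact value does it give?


Classification (C = -\frac{2}{5}): 2F2 with upper {-8, -\frac{1}{5}}, lower {\frac{2}{5}, 1}, argument x = 2. Verdict: terminating. (-8)_k vanishes past k = 8, leaving a 9-term sum, computed directly. Hence: -\frac{35669807}{32692275}.

Structural cue: from the first term -\frac{2}{5}: the expanded ratio factors over Q; prefactor -2/5, roots give parameters.
Term ratio: r(k) = 2 * (k-8) (k-\frac{1}{5}) / [(k+\frac{2}{5}) (k+1) (k+1)] - rational; roots negated = parameters, x = 2, C = -\frac{2}{5}.


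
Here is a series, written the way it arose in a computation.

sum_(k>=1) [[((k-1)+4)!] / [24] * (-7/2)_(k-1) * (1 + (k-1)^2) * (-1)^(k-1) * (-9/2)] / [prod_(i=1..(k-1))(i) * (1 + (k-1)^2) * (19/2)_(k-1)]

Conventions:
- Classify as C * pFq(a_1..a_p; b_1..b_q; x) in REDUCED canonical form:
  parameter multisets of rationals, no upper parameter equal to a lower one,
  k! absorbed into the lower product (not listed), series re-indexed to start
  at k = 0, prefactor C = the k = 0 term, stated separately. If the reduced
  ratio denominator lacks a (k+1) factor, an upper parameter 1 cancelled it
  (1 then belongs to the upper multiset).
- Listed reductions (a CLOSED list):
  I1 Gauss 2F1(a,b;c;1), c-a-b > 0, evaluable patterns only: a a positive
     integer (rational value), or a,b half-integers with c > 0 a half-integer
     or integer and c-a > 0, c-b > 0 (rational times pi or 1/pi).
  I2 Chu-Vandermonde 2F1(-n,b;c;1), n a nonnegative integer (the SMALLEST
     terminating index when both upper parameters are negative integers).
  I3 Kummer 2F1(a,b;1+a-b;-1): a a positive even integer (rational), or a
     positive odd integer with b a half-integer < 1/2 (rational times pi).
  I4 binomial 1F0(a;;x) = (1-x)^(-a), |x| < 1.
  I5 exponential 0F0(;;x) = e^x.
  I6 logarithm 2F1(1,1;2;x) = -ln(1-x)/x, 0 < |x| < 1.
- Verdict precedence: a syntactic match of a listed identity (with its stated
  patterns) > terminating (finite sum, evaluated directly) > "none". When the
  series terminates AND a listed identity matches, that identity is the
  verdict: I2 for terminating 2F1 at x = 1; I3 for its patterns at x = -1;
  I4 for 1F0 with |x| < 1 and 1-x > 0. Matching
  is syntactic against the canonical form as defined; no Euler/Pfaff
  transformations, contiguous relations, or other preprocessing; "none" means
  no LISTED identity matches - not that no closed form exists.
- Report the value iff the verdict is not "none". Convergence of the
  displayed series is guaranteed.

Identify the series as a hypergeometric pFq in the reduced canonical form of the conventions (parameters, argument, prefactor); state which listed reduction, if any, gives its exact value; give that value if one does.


With C = -9/2: the canonical form is 2F1(-7/2, 5; 19/2; -1). Verdict at x = -1: the Kummer evaluation I3 matches (x = -1; c = 19/2 equals 1+a-b for upper {-7/2, 5}: listed pattern). Value: (-6891885/1048576) * pi.

Structural cue: from the first term -9/2: striking the common factor k^2 + 1 reduces the term (prefactor -9/2).
Ratio: r(k) = (-1) * (k-7/2) (k+5) / [(k+19/2) (k+1)] - poly over poly, x = (-1) from leading terms; C = -9/2 at k = 0.


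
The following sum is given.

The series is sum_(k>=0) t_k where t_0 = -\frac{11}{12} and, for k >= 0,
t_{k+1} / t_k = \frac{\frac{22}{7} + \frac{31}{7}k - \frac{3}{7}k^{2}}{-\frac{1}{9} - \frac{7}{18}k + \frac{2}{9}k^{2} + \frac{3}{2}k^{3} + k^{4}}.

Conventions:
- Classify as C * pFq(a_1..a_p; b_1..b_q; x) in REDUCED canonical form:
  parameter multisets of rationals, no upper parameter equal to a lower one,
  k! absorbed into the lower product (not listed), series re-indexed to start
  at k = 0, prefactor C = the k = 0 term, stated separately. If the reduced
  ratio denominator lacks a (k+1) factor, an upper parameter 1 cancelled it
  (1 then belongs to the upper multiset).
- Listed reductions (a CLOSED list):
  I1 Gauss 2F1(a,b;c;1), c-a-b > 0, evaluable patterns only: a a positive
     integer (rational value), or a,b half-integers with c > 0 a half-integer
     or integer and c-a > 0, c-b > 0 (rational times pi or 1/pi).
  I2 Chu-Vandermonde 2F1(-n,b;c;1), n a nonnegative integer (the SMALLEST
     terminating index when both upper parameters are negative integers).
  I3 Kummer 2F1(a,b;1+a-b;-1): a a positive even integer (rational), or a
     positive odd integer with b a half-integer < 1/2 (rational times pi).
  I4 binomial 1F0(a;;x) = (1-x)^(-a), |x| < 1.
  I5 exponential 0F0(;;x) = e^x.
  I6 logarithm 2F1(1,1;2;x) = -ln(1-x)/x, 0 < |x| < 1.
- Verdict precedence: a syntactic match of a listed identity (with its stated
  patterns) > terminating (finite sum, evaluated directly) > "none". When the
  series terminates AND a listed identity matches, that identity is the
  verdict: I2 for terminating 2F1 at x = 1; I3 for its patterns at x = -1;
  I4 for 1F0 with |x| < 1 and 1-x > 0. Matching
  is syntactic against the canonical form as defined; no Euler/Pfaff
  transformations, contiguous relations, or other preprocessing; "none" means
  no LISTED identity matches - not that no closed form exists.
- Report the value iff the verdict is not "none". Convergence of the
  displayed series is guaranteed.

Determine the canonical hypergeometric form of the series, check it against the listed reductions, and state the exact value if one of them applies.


Prefactor -\frac{11}{12}, argument -\frac{3}{7}: 1F2 with upper {-11} over lower {-\frac{1}{2}, \frac{1}{3}}. Verdict: terminating - no listed pattern fits, but -11 in the upper list cuts the series at k = 11; direct evaluation. Value: \frac{1279492842433917053958155051}{8994997248150921895387500}.

Structural cue: with t_0 = -\frac{11}{12}, the ratio is unreduced: k + 2/3 divides both sides (prefactor -11/12).
Step ratio: r(k) = -\frac{3}{7} * (k-11) / [(k-\frac{1}{2}) (k+\frac{1}{3}) (k+1)] - rational; roots negated = parameters, x = -\frac{3}{7}, C = -\frac{11}{12}.


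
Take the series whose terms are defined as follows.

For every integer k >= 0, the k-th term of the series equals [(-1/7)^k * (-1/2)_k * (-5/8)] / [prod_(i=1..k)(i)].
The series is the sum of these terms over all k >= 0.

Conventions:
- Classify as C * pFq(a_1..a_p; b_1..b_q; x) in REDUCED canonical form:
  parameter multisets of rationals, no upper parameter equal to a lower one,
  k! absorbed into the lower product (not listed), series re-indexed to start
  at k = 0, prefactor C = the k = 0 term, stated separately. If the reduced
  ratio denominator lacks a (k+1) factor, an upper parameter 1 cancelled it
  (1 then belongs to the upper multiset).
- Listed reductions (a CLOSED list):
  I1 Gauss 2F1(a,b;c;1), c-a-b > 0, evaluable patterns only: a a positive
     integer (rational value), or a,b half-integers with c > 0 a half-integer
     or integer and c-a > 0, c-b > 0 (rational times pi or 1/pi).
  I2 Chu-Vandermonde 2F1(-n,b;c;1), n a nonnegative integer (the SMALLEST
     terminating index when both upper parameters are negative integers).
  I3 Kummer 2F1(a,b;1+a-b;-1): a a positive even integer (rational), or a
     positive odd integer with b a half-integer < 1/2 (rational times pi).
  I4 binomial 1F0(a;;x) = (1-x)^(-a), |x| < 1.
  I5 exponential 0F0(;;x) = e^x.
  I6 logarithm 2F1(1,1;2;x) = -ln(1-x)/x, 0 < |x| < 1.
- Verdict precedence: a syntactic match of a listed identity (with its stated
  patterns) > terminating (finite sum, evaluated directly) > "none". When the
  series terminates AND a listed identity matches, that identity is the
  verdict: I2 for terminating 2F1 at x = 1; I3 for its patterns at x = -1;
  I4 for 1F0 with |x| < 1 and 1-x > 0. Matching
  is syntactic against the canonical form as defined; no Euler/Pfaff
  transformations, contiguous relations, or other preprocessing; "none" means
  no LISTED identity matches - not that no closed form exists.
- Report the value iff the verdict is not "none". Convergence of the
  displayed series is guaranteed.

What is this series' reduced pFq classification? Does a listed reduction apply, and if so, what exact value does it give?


First insight: t_0 being -5/8, the product of the first k integers (prefactor -5/8) is k!.
Term ratio: r(k) = (-1/7) * (k-1/2) / [(k+1)] ; factor over Q: parameters, x = (-1/7), and C = -5/8.

This is -5/8 * 1F0(-1/2; -; -1/7) in reduced canonical form. Verdict: this is the binomial series (I4) (the 1F0 binomial series: exponent 1/2, x = -1/7). Exact value: (-5/8) * (8/7)^(1/2).


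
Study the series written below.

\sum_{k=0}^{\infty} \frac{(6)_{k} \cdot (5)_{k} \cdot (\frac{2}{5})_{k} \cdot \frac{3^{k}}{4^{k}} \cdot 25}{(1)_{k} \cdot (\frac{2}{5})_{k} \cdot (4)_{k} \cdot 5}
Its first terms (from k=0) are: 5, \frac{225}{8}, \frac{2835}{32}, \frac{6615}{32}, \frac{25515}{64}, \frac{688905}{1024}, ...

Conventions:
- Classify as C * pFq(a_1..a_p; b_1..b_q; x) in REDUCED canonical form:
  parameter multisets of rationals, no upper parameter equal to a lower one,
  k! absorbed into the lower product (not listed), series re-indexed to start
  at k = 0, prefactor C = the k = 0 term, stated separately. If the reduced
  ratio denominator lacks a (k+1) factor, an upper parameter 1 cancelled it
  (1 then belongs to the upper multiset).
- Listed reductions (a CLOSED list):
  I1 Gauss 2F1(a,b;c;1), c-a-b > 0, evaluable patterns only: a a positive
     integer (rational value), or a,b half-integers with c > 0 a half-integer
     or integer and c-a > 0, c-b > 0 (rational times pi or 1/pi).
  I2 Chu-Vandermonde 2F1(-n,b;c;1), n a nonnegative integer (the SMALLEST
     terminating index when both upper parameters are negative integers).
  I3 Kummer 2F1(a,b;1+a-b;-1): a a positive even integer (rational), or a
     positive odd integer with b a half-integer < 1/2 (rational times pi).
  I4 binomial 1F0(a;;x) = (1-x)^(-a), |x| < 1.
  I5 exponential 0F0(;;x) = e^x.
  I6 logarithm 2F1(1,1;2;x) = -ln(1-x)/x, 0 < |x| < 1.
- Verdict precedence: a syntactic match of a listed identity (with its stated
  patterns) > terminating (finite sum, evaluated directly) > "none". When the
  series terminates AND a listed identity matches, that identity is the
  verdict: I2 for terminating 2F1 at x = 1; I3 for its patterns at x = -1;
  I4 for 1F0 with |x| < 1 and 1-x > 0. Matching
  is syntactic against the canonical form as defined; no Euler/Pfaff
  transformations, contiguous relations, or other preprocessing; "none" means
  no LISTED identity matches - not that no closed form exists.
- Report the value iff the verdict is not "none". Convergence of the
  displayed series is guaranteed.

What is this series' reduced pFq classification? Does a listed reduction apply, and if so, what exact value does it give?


Reduced: x = \frac{3}{4}, 2F1, upper = {5, 6}, lower = {4}, C = 5. Verdict: none. No listed pattern accepts 2F1(5, 6; 4; \frac{3}{4}).

Key step: with t_0 = 5, the parameter 2/5 appears in both the upper and lower lists and cancels.
Adjacent-term ratio: r(k) = \frac{3}{4} * (k+5) (k+6) / [(k+4) (k+1)] ; factor over Q: parameters, x = \frac{3}{4}, and C = 5.


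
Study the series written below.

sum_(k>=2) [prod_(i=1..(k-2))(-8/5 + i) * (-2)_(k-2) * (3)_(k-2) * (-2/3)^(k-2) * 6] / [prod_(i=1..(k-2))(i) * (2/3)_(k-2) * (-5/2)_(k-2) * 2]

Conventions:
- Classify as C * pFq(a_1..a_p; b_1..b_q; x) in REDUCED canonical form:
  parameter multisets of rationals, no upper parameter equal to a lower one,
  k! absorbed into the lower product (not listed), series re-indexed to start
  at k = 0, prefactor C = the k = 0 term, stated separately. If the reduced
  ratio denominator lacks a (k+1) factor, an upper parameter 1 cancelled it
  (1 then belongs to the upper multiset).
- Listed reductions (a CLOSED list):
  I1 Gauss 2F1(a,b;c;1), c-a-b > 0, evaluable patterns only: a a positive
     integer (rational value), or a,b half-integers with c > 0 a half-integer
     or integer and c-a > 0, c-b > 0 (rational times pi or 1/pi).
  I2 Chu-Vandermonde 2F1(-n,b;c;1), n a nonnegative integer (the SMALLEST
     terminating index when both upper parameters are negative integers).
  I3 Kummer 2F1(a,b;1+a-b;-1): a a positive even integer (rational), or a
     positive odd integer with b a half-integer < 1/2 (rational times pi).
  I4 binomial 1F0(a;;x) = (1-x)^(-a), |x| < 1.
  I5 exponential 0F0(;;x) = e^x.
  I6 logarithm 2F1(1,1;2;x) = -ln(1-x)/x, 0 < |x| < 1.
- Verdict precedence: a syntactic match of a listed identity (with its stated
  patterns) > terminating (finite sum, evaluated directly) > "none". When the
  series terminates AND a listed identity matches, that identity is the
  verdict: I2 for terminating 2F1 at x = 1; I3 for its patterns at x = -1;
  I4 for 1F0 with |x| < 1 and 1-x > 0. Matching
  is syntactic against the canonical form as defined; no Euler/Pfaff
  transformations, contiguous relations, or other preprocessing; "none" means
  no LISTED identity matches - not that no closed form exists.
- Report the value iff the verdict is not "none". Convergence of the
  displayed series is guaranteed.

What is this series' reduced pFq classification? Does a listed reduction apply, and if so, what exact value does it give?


Structural cue: x = (-2/3) and the running product (C = 3) telescopes to a rising factorial.
Ratio: r(k) = (-2/3) * (k-2) (k-3/5) (k+3) / [(k-5/2) (k+2/3) (k+1)] - poly over poly, x = (-2/3) from leading terms; C = 3 at k = 0.

Classification (C = 3): 3F2 with upper {-2, -3/5, 3}, lower {-5/2, 2/3}, argument x = -2/3. Verdict: terminating at k = 2: the factor (-2)_k kills every later term; summing the 3 survivors is exact. Exact value: 3999/625.


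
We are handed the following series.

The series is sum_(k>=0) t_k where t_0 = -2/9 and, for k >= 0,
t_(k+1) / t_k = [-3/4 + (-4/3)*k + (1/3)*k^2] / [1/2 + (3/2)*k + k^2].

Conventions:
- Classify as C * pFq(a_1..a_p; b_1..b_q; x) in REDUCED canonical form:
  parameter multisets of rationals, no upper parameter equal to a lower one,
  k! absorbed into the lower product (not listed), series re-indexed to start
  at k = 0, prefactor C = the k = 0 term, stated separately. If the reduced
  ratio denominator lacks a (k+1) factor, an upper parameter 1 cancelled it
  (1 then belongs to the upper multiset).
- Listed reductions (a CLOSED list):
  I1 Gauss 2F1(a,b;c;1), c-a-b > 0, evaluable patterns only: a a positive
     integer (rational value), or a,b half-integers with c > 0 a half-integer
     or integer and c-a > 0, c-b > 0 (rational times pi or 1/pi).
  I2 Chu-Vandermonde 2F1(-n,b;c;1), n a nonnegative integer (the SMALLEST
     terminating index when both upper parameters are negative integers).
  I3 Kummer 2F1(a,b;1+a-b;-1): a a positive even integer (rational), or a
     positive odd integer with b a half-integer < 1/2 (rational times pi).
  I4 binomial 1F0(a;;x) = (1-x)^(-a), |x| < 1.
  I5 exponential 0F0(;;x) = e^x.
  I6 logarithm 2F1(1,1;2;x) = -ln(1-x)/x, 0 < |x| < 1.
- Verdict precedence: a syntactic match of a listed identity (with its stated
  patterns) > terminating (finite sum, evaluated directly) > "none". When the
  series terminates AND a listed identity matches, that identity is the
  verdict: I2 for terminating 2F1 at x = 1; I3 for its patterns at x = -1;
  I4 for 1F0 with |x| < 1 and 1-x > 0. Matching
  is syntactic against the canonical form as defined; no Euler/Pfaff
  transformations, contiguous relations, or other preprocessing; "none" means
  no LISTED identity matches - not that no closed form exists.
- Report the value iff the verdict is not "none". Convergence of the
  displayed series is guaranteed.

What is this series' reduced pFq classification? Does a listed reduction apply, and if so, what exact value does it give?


Reduced: x = 1/3, 1F0, upper = {-9/2}, lower = {-}, C = -2/9. Verdict: the binomial series (I4) applies (the 1F0 binomial series: exponent 9/2, x = 1/3). Sum: (-2/9) * (2/3)^(9/2).

Key observation: x = (1/3) and the ratio is unreduced: k + 1/2 divides both sides (prefactor -2/9).
Consecutive-term ratio: r(k) = (1/3) * (k-9/2) / [(k+1)] - rational in k, leading ratio (1/3); with t_0 = -2/9, classification follows.


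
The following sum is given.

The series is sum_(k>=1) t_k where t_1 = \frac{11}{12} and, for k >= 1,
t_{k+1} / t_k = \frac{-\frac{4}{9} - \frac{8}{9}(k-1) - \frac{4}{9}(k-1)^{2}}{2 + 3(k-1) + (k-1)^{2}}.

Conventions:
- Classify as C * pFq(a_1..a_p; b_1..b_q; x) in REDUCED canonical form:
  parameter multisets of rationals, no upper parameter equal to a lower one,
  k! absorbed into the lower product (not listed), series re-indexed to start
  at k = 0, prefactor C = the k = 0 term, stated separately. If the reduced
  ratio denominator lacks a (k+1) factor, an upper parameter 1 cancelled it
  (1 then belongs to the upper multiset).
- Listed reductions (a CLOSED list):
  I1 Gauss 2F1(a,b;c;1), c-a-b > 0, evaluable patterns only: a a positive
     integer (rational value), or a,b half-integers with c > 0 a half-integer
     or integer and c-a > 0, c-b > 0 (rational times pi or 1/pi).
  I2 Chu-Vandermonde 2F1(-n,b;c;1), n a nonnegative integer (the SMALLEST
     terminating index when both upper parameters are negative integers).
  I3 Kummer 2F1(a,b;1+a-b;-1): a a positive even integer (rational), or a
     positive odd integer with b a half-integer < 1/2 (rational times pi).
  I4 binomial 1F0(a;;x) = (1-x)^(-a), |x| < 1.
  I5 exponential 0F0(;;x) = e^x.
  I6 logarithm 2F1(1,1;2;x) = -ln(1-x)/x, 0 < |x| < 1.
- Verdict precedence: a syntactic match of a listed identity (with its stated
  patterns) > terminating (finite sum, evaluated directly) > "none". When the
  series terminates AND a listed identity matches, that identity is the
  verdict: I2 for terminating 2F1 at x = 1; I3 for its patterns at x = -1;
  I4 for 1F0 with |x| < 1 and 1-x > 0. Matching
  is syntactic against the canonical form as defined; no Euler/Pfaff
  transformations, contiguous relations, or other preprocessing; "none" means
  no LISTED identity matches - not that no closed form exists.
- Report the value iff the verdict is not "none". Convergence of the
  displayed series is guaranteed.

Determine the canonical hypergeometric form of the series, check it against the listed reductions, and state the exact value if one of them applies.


This is \frac{11}{12} * 2F1(1, 1; 2; -\frac{4}{9}) in reduced canonical form. Verdict: the logarithmic series (I6) matches (the logarithm: parameters (1,1;2), x = -\frac{4}{9}). Value: \frac{33}{16} \cdot \ln\left(\frac{13}{9}\right).

Structural cue: from the first term \frac{11}{12}: factor the ratio over Q (prefactor 11/12): negated roots = parameters.
Adjacent-term ratio: r(k) = -\frac{4}{9} * (k+1) (k+1) / [(k+2) (k+1)] - rational; roots negated = parameters, x = -\frac{4}{9}, C = \frac{11}{12}.


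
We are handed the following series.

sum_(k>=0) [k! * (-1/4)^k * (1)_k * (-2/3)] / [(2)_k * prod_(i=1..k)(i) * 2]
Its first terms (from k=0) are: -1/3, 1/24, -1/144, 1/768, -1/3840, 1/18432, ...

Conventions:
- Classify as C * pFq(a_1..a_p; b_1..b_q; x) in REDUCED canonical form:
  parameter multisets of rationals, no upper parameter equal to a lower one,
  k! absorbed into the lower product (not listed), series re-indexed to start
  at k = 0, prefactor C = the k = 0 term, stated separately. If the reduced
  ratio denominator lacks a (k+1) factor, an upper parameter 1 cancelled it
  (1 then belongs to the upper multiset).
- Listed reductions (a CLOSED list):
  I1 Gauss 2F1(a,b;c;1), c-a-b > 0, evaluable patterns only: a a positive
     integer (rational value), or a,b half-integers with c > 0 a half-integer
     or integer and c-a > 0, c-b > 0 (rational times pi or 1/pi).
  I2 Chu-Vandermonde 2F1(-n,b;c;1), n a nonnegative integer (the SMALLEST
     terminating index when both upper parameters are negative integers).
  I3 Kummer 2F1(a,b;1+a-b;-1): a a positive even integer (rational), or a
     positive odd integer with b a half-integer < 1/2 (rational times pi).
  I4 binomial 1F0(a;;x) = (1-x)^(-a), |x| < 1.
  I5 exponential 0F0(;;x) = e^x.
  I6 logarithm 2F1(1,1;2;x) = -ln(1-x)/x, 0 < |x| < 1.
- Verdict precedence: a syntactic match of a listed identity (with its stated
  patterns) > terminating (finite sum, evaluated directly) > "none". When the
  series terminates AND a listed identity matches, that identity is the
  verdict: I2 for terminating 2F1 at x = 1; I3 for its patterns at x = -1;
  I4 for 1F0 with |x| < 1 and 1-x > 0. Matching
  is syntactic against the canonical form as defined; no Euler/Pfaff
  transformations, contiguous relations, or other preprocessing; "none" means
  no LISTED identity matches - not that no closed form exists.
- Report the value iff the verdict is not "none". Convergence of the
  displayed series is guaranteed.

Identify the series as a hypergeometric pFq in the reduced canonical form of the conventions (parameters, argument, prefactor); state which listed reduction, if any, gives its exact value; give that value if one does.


x = -1/4 here; the reduced form reads 2F1, upper {1, 1}, lower {2}, C = -1/3. Verdict at x = -1/4: the logarithmic series (I6) matches (the logarithm: parameters (1,1;2), x = -1/4). Its exact value is (-4/3) * ln(5/4).

The tell: x = (-1/4) and the constant factors (prefactor -1/3) combine into one prefactor.
Consecutive-term ratio: r(k) = (-1/4) * (k+1) (k+1) / [(k+2) (k+1)] - rational in k, leading ratio (-1/4); with t_0 = -1/3, classification follows.
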